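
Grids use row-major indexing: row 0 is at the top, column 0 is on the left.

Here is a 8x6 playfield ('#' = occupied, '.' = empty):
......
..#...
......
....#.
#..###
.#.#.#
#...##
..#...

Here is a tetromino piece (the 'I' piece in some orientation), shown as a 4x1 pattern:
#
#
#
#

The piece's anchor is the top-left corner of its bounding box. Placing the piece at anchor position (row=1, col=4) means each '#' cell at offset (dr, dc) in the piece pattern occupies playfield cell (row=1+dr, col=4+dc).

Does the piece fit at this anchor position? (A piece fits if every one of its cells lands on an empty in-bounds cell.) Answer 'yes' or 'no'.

Check each piece cell at anchor (1, 4):
  offset (0,0) -> (1,4): empty -> OK
  offset (1,0) -> (2,4): empty -> OK
  offset (2,0) -> (3,4): occupied ('#') -> FAIL
  offset (3,0) -> (4,4): occupied ('#') -> FAIL
All cells valid: no

Answer: no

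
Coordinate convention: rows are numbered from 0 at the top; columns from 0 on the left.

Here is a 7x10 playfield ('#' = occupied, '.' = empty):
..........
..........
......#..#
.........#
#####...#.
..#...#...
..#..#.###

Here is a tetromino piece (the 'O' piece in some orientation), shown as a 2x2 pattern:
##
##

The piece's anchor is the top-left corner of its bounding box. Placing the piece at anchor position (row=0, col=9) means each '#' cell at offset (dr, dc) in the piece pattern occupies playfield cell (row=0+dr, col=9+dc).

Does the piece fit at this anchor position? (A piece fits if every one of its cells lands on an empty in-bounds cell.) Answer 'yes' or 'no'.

Answer: no

Derivation:
Check each piece cell at anchor (0, 9):
  offset (0,0) -> (0,9): empty -> OK
  offset (0,1) -> (0,10): out of bounds -> FAIL
  offset (1,0) -> (1,9): empty -> OK
  offset (1,1) -> (1,10): out of bounds -> FAIL
All cells valid: no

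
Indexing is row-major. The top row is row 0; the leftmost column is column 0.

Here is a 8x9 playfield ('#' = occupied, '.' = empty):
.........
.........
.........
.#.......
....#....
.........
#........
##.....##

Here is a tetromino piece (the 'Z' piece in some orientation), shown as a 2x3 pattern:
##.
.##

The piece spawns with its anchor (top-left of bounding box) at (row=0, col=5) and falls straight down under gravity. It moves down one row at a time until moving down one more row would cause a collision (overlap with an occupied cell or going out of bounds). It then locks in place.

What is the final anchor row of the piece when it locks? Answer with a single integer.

Spawn at (row=0, col=5). Try each row:
  row 0: fits
  row 1: fits
  row 2: fits
  row 3: fits
  row 4: fits
  row 5: fits
  row 6: blocked -> lock at row 5

Answer: 5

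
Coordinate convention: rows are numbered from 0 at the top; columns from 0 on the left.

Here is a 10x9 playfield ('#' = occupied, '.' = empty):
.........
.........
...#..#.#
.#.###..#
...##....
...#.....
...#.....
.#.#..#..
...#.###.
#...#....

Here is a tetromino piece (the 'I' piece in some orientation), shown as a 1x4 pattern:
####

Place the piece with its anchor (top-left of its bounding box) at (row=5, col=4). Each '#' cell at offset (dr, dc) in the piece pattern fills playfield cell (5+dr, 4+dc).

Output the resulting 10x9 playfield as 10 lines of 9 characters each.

Answer: .........
.........
...#..#.#
.#.###..#
...##....
...#####.
...#.....
.#.#..#..
...#.###.
#...#....

Derivation:
Fill (5+0,4+0) = (5,4)
Fill (5+0,4+1) = (5,5)
Fill (5+0,4+2) = (5,6)
Fill (5+0,4+3) = (5,7)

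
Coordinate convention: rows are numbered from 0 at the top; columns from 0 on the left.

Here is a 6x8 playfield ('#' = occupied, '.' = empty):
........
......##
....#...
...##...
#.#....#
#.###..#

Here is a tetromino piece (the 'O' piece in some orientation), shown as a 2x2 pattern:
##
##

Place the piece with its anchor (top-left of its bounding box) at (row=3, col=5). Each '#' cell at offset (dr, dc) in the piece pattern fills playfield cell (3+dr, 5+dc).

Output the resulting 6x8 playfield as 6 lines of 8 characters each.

Fill (3+0,5+0) = (3,5)
Fill (3+0,5+1) = (3,6)
Fill (3+1,5+0) = (4,5)
Fill (3+1,5+1) = (4,6)

Answer: ........
......##
....#...
...####.
#.#..###
#.###..#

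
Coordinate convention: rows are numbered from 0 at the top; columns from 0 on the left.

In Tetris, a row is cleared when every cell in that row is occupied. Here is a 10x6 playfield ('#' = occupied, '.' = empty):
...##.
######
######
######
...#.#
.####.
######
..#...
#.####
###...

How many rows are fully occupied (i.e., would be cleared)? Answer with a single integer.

Answer: 4

Derivation:
Check each row:
  row 0: 4 empty cells -> not full
  row 1: 0 empty cells -> FULL (clear)
  row 2: 0 empty cells -> FULL (clear)
  row 3: 0 empty cells -> FULL (clear)
  row 4: 4 empty cells -> not full
  row 5: 2 empty cells -> not full
  row 6: 0 empty cells -> FULL (clear)
  row 7: 5 empty cells -> not full
  row 8: 1 empty cell -> not full
  row 9: 3 empty cells -> not full
Total rows cleared: 4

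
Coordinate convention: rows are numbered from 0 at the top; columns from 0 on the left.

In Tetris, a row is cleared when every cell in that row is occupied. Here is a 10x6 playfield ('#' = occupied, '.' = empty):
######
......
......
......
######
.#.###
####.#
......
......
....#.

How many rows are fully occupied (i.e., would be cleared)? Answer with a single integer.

Answer: 2

Derivation:
Check each row:
  row 0: 0 empty cells -> FULL (clear)
  row 1: 6 empty cells -> not full
  row 2: 6 empty cells -> not full
  row 3: 6 empty cells -> not full
  row 4: 0 empty cells -> FULL (clear)
  row 5: 2 empty cells -> not full
  row 6: 1 empty cell -> not full
  row 7: 6 empty cells -> not full
  row 8: 6 empty cells -> not full
  row 9: 5 empty cells -> not full
Total rows cleared: 2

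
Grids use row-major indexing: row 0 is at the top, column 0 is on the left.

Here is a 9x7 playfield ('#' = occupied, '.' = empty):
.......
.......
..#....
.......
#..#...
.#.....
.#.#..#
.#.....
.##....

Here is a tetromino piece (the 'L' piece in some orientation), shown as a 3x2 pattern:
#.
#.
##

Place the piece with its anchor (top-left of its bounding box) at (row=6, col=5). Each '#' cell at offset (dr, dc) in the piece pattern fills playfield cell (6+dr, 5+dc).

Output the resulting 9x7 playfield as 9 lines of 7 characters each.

Fill (6+0,5+0) = (6,5)
Fill (6+1,5+0) = (7,5)
Fill (6+2,5+0) = (8,5)
Fill (6+2,5+1) = (8,6)

Answer: .......
.......
..#....
.......
#..#...
.#.....
.#.#.##
.#...#.
.##..##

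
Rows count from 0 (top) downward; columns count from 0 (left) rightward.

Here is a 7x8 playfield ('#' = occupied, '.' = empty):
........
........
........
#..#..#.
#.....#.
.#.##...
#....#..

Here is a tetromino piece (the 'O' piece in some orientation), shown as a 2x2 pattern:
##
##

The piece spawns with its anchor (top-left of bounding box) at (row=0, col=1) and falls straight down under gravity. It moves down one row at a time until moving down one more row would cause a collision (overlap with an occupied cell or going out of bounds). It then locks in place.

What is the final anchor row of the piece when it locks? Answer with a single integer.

Answer: 3

Derivation:
Spawn at (row=0, col=1). Try each row:
  row 0: fits
  row 1: fits
  row 2: fits
  row 3: fits
  row 4: blocked -> lock at row 3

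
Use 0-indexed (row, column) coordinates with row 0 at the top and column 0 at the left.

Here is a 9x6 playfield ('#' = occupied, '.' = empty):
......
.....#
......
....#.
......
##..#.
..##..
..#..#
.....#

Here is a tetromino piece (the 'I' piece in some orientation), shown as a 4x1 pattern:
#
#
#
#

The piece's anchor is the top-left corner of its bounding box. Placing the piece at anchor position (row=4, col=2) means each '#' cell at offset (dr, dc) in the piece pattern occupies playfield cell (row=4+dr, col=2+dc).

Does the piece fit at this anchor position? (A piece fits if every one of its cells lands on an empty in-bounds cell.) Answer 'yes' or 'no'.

Answer: no

Derivation:
Check each piece cell at anchor (4, 2):
  offset (0,0) -> (4,2): empty -> OK
  offset (1,0) -> (5,2): empty -> OK
  offset (2,0) -> (6,2): occupied ('#') -> FAIL
  offset (3,0) -> (7,2): occupied ('#') -> FAIL
All cells valid: no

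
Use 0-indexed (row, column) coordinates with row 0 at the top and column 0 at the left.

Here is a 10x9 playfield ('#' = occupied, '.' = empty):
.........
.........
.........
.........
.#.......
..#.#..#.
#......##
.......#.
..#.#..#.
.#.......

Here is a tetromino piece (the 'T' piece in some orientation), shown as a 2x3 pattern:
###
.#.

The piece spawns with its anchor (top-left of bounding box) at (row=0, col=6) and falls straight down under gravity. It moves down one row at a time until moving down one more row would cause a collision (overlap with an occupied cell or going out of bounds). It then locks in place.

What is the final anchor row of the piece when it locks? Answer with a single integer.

Spawn at (row=0, col=6). Try each row:
  row 0: fits
  row 1: fits
  row 2: fits
  row 3: fits
  row 4: blocked -> lock at row 3

Answer: 3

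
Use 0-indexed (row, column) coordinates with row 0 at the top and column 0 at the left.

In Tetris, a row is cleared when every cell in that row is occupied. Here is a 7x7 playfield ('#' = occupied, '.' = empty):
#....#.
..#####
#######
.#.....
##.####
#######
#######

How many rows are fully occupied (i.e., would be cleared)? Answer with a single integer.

Answer: 3

Derivation:
Check each row:
  row 0: 5 empty cells -> not full
  row 1: 2 empty cells -> not full
  row 2: 0 empty cells -> FULL (clear)
  row 3: 6 empty cells -> not full
  row 4: 1 empty cell -> not full
  row 5: 0 empty cells -> FULL (clear)
  row 6: 0 empty cells -> FULL (clear)
Total rows cleared: 3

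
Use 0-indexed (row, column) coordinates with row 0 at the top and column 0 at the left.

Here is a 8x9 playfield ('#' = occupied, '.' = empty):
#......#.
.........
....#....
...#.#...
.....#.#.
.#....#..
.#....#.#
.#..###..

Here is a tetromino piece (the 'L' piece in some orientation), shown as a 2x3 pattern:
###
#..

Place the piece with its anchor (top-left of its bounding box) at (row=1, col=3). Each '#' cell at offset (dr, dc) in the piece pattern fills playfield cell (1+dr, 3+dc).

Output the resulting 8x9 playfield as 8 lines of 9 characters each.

Answer: #......#.
...###...
...##....
...#.#...
.....#.#.
.#....#..
.#....#.#
.#..###..

Derivation:
Fill (1+0,3+0) = (1,3)
Fill (1+0,3+1) = (1,4)
Fill (1+0,3+2) = (1,5)
Fill (1+1,3+0) = (2,3)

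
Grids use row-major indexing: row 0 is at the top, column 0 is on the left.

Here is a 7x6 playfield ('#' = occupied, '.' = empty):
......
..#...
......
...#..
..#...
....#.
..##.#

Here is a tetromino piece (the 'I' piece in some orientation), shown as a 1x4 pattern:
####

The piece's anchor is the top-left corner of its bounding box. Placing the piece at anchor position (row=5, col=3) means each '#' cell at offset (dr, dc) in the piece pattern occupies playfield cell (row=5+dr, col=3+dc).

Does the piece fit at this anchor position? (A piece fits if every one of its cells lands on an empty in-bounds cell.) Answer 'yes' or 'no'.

Answer: no

Derivation:
Check each piece cell at anchor (5, 3):
  offset (0,0) -> (5,3): empty -> OK
  offset (0,1) -> (5,4): occupied ('#') -> FAIL
  offset (0,2) -> (5,5): empty -> OK
  offset (0,3) -> (5,6): out of bounds -> FAIL
All cells valid: no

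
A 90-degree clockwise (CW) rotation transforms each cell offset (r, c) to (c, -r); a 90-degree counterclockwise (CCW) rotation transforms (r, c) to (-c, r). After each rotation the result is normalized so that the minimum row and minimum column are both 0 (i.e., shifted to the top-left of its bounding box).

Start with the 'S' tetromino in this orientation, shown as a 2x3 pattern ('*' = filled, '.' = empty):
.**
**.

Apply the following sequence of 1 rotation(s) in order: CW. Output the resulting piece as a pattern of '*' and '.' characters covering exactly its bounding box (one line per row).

Answer: *.
**
.*

Derivation:
Start:
.**
**.
After rotation 1 (CW):
*.
**
.*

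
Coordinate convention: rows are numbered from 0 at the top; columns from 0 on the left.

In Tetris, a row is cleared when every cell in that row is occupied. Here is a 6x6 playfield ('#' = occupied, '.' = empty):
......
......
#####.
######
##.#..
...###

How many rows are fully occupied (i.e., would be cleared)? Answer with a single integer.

Check each row:
  row 0: 6 empty cells -> not full
  row 1: 6 empty cells -> not full
  row 2: 1 empty cell -> not full
  row 3: 0 empty cells -> FULL (clear)
  row 4: 3 empty cells -> not full
  row 5: 3 empty cells -> not full
Total rows cleared: 1

Answer: 1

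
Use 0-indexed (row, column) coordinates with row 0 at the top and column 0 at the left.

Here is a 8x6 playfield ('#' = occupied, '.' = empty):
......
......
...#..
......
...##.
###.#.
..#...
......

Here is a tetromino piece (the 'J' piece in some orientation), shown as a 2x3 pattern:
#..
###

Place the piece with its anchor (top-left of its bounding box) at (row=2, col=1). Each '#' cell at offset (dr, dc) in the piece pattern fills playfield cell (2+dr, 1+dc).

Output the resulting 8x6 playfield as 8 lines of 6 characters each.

Answer: ......
......
.#.#..
.###..
...##.
###.#.
..#...
......

Derivation:
Fill (2+0,1+0) = (2,1)
Fill (2+1,1+0) = (3,1)
Fill (2+1,1+1) = (3,2)
Fill (2+1,1+2) = (3,3)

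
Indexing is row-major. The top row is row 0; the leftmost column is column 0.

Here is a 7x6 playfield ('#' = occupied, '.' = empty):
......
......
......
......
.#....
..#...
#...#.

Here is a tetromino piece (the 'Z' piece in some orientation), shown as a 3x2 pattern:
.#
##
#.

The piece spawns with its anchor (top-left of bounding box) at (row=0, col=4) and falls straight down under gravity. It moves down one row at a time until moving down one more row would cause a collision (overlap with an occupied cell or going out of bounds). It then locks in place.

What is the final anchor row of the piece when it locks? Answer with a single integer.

Answer: 3

Derivation:
Spawn at (row=0, col=4). Try each row:
  row 0: fits
  row 1: fits
  row 2: fits
  row 3: fits
  row 4: blocked -> lock at row 3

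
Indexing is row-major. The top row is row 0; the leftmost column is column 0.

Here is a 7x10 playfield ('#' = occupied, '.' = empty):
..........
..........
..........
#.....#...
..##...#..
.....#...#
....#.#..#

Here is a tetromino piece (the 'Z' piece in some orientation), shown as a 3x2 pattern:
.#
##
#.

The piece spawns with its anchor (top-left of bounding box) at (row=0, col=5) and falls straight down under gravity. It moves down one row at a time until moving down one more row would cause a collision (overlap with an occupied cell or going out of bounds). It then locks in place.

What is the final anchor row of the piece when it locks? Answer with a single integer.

Spawn at (row=0, col=5). Try each row:
  row 0: fits
  row 1: fits
  row 2: blocked -> lock at row 1

Answer: 1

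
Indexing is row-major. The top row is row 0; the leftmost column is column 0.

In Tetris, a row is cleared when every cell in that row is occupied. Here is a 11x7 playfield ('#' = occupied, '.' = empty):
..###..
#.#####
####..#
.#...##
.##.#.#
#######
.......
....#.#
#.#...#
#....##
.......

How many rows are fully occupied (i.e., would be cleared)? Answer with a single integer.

Check each row:
  row 0: 4 empty cells -> not full
  row 1: 1 empty cell -> not full
  row 2: 2 empty cells -> not full
  row 3: 4 empty cells -> not full
  row 4: 3 empty cells -> not full
  row 5: 0 empty cells -> FULL (clear)
  row 6: 7 empty cells -> not full
  row 7: 5 empty cells -> not full
  row 8: 4 empty cells -> not full
  row 9: 4 empty cells -> not full
  row 10: 7 empty cells -> not full
Total rows cleared: 1

Answer: 1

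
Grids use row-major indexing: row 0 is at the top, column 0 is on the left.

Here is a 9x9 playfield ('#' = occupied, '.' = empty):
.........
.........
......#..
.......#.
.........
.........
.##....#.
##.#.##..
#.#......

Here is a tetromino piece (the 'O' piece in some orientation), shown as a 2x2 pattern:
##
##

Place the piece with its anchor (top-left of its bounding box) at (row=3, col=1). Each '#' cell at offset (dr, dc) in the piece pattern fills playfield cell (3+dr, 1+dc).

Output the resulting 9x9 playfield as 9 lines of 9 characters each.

Answer: .........
.........
......#..
.##....#.
.##......
.........
.##....#.
##.#.##..
#.#......

Derivation:
Fill (3+0,1+0) = (3,1)
Fill (3+0,1+1) = (3,2)
Fill (3+1,1+0) = (4,1)
Fill (3+1,1+1) = (4,2)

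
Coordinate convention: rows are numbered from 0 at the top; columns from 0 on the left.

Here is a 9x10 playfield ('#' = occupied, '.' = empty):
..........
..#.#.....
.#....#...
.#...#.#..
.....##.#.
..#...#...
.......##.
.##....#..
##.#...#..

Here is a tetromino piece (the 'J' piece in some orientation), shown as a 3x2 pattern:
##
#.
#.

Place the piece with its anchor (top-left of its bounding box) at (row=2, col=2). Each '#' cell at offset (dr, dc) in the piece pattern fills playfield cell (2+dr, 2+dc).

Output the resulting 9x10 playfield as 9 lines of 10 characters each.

Answer: ..........
..#.#.....
.###..#...
.##..#.#..
..#..##.#.
..#...#...
.......##.
.##....#..
##.#...#..

Derivation:
Fill (2+0,2+0) = (2,2)
Fill (2+0,2+1) = (2,3)
Fill (2+1,2+0) = (3,2)
Fill (2+2,2+0) = (4,2)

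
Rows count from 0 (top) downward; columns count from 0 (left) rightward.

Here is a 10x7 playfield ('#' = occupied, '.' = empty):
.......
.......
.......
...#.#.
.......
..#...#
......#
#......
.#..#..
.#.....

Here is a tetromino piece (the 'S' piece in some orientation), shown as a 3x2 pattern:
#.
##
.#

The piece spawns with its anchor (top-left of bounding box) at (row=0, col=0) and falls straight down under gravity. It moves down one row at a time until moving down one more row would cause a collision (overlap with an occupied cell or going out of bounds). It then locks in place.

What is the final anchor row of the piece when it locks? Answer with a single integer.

Answer: 5

Derivation:
Spawn at (row=0, col=0). Try each row:
  row 0: fits
  row 1: fits
  row 2: fits
  row 3: fits
  row 4: fits
  row 5: fits
  row 6: blocked -> lock at row 5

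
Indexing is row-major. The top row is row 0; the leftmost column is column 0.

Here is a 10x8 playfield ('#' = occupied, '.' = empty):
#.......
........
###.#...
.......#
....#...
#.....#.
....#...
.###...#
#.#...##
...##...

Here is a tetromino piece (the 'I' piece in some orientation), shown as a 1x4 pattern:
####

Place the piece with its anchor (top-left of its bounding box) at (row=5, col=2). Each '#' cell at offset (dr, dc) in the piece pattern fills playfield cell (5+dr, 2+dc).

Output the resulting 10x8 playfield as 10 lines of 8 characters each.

Fill (5+0,2+0) = (5,2)
Fill (5+0,2+1) = (5,3)
Fill (5+0,2+2) = (5,4)
Fill (5+0,2+3) = (5,5)

Answer: #.......
........
###.#...
.......#
....#...
#.#####.
....#...
.###...#
#.#...##
...##...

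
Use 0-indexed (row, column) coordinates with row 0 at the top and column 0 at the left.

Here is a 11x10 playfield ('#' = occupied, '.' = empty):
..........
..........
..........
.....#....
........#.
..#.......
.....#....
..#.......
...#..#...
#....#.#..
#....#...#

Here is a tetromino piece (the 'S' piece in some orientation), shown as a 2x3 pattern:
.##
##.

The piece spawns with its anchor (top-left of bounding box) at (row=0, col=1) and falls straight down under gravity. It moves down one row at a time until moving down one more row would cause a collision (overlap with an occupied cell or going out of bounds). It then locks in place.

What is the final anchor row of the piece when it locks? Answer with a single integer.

Spawn at (row=0, col=1). Try each row:
  row 0: fits
  row 1: fits
  row 2: fits
  row 3: fits
  row 4: blocked -> lock at row 3

Answer: 3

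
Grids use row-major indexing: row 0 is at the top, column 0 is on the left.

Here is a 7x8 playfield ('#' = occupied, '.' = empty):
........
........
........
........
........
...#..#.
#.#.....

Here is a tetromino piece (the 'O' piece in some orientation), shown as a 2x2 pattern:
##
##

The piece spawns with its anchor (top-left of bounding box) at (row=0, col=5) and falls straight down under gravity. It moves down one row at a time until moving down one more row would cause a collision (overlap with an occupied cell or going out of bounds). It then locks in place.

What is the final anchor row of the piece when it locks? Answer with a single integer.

Spawn at (row=0, col=5). Try each row:
  row 0: fits
  row 1: fits
  row 2: fits
  row 3: fits
  row 4: blocked -> lock at row 3

Answer: 3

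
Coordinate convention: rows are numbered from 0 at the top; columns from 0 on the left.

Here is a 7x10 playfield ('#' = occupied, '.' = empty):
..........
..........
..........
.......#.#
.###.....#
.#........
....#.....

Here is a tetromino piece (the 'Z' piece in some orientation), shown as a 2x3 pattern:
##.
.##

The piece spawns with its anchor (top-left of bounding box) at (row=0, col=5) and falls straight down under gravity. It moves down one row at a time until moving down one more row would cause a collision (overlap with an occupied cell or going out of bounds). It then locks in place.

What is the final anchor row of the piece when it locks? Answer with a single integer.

Answer: 1

Derivation:
Spawn at (row=0, col=5). Try each row:
  row 0: fits
  row 1: fits
  row 2: blocked -> lock at row 1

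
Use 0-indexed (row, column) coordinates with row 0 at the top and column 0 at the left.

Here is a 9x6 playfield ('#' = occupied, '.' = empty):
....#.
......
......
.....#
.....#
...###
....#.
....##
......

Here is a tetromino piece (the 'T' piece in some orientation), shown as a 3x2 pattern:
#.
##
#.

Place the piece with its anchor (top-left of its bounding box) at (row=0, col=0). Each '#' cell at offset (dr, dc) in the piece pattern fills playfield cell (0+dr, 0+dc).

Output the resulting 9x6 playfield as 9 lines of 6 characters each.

Fill (0+0,0+0) = (0,0)
Fill (0+1,0+0) = (1,0)
Fill (0+1,0+1) = (1,1)
Fill (0+2,0+0) = (2,0)

Answer: #...#.
##....
#.....
.....#
.....#
...###
....#.
....##
......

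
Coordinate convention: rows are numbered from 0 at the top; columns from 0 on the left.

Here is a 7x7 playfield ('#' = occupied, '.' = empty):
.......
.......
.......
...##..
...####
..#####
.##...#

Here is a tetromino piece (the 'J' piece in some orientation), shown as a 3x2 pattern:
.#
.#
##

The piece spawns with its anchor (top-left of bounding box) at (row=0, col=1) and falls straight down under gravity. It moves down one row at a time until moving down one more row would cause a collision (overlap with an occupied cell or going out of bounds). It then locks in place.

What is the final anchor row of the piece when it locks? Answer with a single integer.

Answer: 2

Derivation:
Spawn at (row=0, col=1). Try each row:
  row 0: fits
  row 1: fits
  row 2: fits
  row 3: blocked -> lock at row 2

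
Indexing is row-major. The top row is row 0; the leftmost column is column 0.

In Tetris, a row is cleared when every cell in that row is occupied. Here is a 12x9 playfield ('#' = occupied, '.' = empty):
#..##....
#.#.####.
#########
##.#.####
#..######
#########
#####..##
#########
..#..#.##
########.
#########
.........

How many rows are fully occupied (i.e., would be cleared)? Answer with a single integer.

Check each row:
  row 0: 6 empty cells -> not full
  row 1: 3 empty cells -> not full
  row 2: 0 empty cells -> FULL (clear)
  row 3: 2 empty cells -> not full
  row 4: 2 empty cells -> not full
  row 5: 0 empty cells -> FULL (clear)
  row 6: 2 empty cells -> not full
  row 7: 0 empty cells -> FULL (clear)
  row 8: 5 empty cells -> not full
  row 9: 1 empty cell -> not full
  row 10: 0 empty cells -> FULL (clear)
  row 11: 9 empty cells -> not full
Total rows cleared: 4

Answer: 4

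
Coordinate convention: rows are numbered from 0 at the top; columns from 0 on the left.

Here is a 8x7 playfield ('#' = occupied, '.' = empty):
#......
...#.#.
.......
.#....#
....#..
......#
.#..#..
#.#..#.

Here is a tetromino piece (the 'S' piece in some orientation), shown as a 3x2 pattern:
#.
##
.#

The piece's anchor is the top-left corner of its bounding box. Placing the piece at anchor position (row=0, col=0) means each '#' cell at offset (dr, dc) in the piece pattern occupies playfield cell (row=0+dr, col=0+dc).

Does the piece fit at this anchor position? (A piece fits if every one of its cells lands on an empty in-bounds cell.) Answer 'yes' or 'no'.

Check each piece cell at anchor (0, 0):
  offset (0,0) -> (0,0): occupied ('#') -> FAIL
  offset (1,0) -> (1,0): empty -> OK
  offset (1,1) -> (1,1): empty -> OK
  offset (2,1) -> (2,1): empty -> OK
All cells valid: no

Answer: no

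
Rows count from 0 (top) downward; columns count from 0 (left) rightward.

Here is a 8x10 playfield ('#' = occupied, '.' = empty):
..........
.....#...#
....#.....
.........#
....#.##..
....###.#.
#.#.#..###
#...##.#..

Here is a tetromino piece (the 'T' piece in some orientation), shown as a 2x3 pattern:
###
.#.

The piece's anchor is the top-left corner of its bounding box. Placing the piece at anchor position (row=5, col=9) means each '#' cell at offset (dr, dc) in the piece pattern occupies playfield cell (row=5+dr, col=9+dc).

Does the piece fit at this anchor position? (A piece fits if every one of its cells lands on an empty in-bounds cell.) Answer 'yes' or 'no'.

Check each piece cell at anchor (5, 9):
  offset (0,0) -> (5,9): empty -> OK
  offset (0,1) -> (5,10): out of bounds -> FAIL
  offset (0,2) -> (5,11): out of bounds -> FAIL
  offset (1,1) -> (6,10): out of bounds -> FAIL
All cells valid: no

Answer: no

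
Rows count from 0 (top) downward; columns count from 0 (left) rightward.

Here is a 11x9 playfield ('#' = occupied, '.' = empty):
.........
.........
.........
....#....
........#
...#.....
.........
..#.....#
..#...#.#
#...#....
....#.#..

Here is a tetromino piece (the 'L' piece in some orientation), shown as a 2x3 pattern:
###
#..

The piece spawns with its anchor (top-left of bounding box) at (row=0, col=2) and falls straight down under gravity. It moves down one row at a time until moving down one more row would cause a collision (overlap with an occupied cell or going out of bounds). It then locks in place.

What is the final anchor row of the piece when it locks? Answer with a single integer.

Spawn at (row=0, col=2). Try each row:
  row 0: fits
  row 1: fits
  row 2: fits
  row 3: blocked -> lock at row 2

Answer: 2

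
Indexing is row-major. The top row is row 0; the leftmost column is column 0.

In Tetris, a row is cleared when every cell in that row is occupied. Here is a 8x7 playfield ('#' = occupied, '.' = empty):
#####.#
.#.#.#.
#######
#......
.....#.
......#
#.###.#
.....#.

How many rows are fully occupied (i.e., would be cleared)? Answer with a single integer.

Answer: 1

Derivation:
Check each row:
  row 0: 1 empty cell -> not full
  row 1: 4 empty cells -> not full
  row 2: 0 empty cells -> FULL (clear)
  row 3: 6 empty cells -> not full
  row 4: 6 empty cells -> not full
  row 5: 6 empty cells -> not full
  row 6: 2 empty cells -> not full
  row 7: 6 empty cells -> not full
Total rows cleared: 1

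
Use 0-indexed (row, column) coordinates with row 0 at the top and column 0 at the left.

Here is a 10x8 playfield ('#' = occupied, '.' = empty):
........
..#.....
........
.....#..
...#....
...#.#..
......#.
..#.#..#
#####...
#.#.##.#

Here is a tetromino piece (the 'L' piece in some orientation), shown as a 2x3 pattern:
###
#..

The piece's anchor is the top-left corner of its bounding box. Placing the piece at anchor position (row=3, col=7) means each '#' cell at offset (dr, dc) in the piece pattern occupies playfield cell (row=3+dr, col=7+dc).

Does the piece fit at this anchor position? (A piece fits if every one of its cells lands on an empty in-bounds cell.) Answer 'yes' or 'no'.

Answer: no

Derivation:
Check each piece cell at anchor (3, 7):
  offset (0,0) -> (3,7): empty -> OK
  offset (0,1) -> (3,8): out of bounds -> FAIL
  offset (0,2) -> (3,9): out of bounds -> FAIL
  offset (1,0) -> (4,7): empty -> OK
All cells valid: no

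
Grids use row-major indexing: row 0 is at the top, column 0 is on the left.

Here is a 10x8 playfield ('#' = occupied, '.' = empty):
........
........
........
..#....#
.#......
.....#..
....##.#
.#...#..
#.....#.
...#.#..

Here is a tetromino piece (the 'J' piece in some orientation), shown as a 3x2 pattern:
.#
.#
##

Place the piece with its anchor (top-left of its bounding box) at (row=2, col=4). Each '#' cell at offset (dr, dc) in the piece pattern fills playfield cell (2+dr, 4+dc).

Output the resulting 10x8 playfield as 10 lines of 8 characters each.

Answer: ........
........
.....#..
..#..#.#
.#..##..
.....#..
....##.#
.#...#..
#.....#.
...#.#..

Derivation:
Fill (2+0,4+1) = (2,5)
Fill (2+1,4+1) = (3,5)
Fill (2+2,4+0) = (4,4)
Fill (2+2,4+1) = (4,5)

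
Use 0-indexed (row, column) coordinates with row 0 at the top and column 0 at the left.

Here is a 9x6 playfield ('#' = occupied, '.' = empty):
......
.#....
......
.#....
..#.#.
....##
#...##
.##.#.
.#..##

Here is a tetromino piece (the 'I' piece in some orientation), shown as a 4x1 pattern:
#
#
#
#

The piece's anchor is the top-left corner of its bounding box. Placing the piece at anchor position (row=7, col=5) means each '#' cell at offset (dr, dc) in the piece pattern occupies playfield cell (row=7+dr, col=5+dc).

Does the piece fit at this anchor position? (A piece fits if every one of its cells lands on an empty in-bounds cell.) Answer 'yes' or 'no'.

Check each piece cell at anchor (7, 5):
  offset (0,0) -> (7,5): empty -> OK
  offset (1,0) -> (8,5): occupied ('#') -> FAIL
  offset (2,0) -> (9,5): out of bounds -> FAIL
  offset (3,0) -> (10,5): out of bounds -> FAIL
All cells valid: no

Answer: no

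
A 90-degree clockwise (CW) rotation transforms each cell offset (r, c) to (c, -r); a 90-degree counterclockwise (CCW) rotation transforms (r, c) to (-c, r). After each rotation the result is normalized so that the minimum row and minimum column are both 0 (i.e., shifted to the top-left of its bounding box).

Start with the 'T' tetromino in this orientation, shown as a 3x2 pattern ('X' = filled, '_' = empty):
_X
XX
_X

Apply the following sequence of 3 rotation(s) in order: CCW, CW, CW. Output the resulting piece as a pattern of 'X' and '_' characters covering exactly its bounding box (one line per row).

Answer: _X_
XXX

Derivation:
Start:
_X
XX
_X
After rotation 1 (CCW):
XXX
_X_
After rotation 2 (CW):
_X
XX
_X
After rotation 3 (CW):
_X_
XXX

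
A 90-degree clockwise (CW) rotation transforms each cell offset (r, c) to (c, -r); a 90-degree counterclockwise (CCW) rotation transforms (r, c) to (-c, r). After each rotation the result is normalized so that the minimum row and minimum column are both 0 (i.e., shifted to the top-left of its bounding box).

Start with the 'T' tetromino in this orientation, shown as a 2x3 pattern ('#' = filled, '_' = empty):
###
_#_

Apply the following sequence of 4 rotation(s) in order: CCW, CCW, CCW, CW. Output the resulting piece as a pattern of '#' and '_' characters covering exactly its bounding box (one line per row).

Answer: _#_
###

Derivation:
Start:
###
_#_
After rotation 1 (CCW):
#_
##
#_
After rotation 2 (CCW):
_#_
###
After rotation 3 (CCW):
_#
##
_#
After rotation 4 (CW):
_#_
###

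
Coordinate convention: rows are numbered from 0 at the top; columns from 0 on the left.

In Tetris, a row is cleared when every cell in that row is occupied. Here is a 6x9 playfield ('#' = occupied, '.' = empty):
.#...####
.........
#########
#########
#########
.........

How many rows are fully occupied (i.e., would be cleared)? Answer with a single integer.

Answer: 3

Derivation:
Check each row:
  row 0: 4 empty cells -> not full
  row 1: 9 empty cells -> not full
  row 2: 0 empty cells -> FULL (clear)
  row 3: 0 empty cells -> FULL (clear)
  row 4: 0 empty cells -> FULL (clear)
  row 5: 9 empty cells -> not full
Total rows cleared: 3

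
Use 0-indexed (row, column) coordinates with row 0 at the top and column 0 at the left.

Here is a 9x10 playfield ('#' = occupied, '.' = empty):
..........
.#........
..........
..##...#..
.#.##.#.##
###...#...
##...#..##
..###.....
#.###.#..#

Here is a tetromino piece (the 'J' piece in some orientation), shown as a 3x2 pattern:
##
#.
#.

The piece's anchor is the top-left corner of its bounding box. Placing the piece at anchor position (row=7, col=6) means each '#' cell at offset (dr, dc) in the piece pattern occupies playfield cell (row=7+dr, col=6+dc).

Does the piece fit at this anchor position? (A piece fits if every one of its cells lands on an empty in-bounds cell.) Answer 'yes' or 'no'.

Answer: no

Derivation:
Check each piece cell at anchor (7, 6):
  offset (0,0) -> (7,6): empty -> OK
  offset (0,1) -> (7,7): empty -> OK
  offset (1,0) -> (8,6): occupied ('#') -> FAIL
  offset (2,0) -> (9,6): out of bounds -> FAIL
All cells valid: no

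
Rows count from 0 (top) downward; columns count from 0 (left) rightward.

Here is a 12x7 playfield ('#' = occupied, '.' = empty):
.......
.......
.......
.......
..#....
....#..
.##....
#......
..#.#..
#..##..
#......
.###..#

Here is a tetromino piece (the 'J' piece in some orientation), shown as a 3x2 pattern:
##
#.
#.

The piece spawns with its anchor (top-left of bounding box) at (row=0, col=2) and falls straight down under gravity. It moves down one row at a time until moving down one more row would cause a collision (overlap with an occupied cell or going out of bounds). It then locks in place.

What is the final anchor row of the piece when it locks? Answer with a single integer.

Answer: 1

Derivation:
Spawn at (row=0, col=2). Try each row:
  row 0: fits
  row 1: fits
  row 2: blocked -> lock at row 1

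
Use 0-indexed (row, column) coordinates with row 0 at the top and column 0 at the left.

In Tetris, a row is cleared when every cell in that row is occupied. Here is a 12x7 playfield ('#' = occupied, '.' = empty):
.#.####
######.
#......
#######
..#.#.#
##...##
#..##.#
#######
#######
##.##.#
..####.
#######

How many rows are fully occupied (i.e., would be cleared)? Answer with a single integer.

Answer: 4

Derivation:
Check each row:
  row 0: 2 empty cells -> not full
  row 1: 1 empty cell -> not full
  row 2: 6 empty cells -> not full
  row 3: 0 empty cells -> FULL (clear)
  row 4: 4 empty cells -> not full
  row 5: 3 empty cells -> not full
  row 6: 3 empty cells -> not full
  row 7: 0 empty cells -> FULL (clear)
  row 8: 0 empty cells -> FULL (clear)
  row 9: 2 empty cells -> not full
  row 10: 3 empty cells -> not full
  row 11: 0 empty cells -> FULL (clear)
Total rows cleared: 4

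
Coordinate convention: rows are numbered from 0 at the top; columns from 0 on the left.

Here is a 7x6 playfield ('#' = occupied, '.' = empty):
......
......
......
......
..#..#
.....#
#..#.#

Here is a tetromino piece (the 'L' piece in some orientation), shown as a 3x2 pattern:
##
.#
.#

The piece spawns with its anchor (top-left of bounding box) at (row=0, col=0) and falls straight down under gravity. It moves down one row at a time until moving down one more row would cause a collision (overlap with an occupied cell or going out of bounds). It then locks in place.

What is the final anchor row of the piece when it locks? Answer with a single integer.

Answer: 4

Derivation:
Spawn at (row=0, col=0). Try each row:
  row 0: fits
  row 1: fits
  row 2: fits
  row 3: fits
  row 4: fits
  row 5: blocked -> lock at row 4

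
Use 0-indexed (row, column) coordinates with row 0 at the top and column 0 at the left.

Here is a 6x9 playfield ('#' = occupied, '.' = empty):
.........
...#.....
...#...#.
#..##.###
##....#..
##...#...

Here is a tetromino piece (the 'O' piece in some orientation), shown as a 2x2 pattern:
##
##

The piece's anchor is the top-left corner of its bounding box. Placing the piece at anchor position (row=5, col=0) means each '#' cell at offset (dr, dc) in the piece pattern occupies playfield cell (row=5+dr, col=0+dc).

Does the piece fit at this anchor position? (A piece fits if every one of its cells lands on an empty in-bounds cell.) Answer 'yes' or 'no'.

Check each piece cell at anchor (5, 0):
  offset (0,0) -> (5,0): occupied ('#') -> FAIL
  offset (0,1) -> (5,1): occupied ('#') -> FAIL
  offset (1,0) -> (6,0): out of bounds -> FAIL
  offset (1,1) -> (6,1): out of bounds -> FAIL
All cells valid: no

Answer: no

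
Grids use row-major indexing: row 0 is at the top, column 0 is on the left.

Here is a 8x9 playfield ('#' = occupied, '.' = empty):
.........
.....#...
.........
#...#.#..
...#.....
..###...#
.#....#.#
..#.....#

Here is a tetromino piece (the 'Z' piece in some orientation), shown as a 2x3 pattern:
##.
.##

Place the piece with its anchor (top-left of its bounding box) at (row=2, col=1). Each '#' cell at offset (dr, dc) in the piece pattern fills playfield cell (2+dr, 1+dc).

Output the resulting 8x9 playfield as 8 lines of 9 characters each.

Fill (2+0,1+0) = (2,1)
Fill (2+0,1+1) = (2,2)
Fill (2+1,1+1) = (3,2)
Fill (2+1,1+2) = (3,3)

Answer: .........
.....#...
.##......
#.###.#..
...#.....
..###...#
.#....#.#
..#.....#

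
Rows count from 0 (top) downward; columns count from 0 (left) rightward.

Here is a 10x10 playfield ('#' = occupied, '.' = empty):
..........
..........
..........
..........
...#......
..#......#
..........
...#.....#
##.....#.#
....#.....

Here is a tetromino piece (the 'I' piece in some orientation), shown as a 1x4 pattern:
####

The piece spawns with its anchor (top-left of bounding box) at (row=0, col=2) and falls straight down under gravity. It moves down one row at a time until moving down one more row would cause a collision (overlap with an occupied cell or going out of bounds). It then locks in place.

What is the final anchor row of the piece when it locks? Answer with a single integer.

Answer: 3

Derivation:
Spawn at (row=0, col=2). Try each row:
  row 0: fits
  row 1: fits
  row 2: fits
  row 3: fits
  row 4: blocked -> lock at row 3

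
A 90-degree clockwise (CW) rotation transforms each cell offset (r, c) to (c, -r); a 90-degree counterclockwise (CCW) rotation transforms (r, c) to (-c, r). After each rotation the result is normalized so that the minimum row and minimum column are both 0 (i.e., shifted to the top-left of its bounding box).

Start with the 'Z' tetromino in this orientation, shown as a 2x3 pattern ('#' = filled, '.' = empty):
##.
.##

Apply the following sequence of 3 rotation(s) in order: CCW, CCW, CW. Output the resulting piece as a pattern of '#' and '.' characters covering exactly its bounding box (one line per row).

Start:
##.
.##
After rotation 1 (CCW):
.#
##
#.
After rotation 2 (CCW):
##.
.##
After rotation 3 (CW):
.#
##
#.

Answer: .#
##
#.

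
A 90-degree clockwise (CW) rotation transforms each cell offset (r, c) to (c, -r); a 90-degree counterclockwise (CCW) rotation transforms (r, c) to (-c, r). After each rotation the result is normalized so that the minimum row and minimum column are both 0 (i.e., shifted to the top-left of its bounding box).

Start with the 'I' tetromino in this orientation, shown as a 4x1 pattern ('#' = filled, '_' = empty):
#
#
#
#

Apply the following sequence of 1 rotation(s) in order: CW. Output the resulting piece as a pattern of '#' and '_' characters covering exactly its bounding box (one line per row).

Answer: ####

Derivation:
Start:
#
#
#
#
After rotation 1 (CW):
####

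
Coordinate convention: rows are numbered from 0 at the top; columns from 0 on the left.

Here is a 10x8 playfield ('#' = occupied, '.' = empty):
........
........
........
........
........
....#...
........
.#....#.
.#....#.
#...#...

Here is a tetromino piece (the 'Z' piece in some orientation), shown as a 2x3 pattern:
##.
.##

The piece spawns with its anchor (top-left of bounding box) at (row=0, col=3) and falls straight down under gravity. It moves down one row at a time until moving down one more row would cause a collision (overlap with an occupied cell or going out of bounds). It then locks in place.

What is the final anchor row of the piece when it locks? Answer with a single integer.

Answer: 3

Derivation:
Spawn at (row=0, col=3). Try each row:
  row 0: fits
  row 1: fits
  row 2: fits
  row 3: fits
  row 4: blocked -> lock at row 3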